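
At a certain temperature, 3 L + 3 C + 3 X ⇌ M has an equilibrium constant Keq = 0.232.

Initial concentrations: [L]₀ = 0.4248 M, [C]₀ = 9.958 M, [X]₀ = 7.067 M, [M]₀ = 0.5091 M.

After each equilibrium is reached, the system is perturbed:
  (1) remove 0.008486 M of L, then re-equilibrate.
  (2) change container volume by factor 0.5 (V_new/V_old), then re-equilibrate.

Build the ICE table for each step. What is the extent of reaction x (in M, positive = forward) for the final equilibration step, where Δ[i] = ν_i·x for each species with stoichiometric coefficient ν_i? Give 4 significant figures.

x = 0.01233 M

Q₀ = 1.9056e-05 vs Keq = 0.232 ⇒ Q<K, forward
Step 1:
                  L         C         X         M
  I          0.4248     9.958     7.067    0.5091
  C         -0.4027   -0.4027   -0.4027    0.1342
  E         0.02206     9.555     6.664    0.6433
  solve Keq expr → x = 0.1342; check Q = 0.232
Then remove 0.008486 M of L.
Step 2:
                  L         C         X         M
  I         0.01358     9.555     6.664    0.6433
  C        0.008407  0.008407  0.008407 -0.002802
  E         0.02198     9.564     6.673    0.6405
  solve Keq expr → x = -0.002802; check Q = 0.232
Then change container volume by factor 0.5 (V_new/V_old).
Step 3:
                  L         C         X         M
  I         0.04397     19.13     13.35     1.281
  C        -0.03699  -0.03699  -0.03699   0.01233
  E        0.006979     19.09     13.31     1.293
  solve Keq expr → x = 0.01233; check Q = 0.232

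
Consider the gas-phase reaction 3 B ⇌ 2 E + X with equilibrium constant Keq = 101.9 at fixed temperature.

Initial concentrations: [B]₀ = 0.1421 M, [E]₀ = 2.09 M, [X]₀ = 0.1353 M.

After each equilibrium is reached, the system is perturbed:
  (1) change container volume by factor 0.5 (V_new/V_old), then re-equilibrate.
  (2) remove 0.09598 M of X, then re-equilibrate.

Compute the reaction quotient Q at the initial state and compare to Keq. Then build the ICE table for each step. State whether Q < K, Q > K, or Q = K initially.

Q₀ = 206; Q > K (proceeds reverse)

Q₀ = 206 vs Keq = 101.9 ⇒ Q>K, reverse
Step 1:
                  B         E         X
  Initial    0.1421      2.09    0.1353
  Change     0.0316  -0.02107  -0.01053
  Equil      0.1737     2.069    0.1248
  solve Keq expr → x = -0.01053; check Q = 101.9
Then change container volume by factor 0.5 (V_new/V_old).
Step 2:
                  B         E         X
  Initial    0.3474     4.138    0.2495
  Change          0         0         0
  Equil      0.3474     4.138    0.2495
  solve Keq expr → x = 0; check Q = 101.9
Then remove 0.09598 M of X.
Step 3:
                  B         E         X
  Initial    0.3474     4.138    0.1536
  Change   -0.04186    0.0279   0.01395
  Equil      0.3055     4.166    0.1675
  solve Keq expr → x = 0.01395; check Q = 101.9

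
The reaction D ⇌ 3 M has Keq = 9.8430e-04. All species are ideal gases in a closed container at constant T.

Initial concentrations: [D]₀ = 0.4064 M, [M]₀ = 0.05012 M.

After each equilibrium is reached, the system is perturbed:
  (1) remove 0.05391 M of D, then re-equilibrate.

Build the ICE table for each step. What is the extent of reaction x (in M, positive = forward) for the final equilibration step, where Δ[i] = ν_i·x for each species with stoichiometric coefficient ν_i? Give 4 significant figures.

Q₀ = 3.0980e-04 vs Keq = 9.8430e-04 ⇒ Q<K, forward
Step 1:
                    D           M
  I            0.4064     0.05012
  C         -0.007698     0.02309
  E            0.3987     0.07321
  solve Keq expr → x = 0.007698; check Q = 9.8430e-04
Then remove 0.05391 M of D.
Step 2:
                    D           M
  I            0.3448     0.07321
  C          0.001128   -0.003385
  E            0.3459     0.06983
  solve Keq expr → x = -0.001128; check Q = 9.8430e-04

x = -0.001128 M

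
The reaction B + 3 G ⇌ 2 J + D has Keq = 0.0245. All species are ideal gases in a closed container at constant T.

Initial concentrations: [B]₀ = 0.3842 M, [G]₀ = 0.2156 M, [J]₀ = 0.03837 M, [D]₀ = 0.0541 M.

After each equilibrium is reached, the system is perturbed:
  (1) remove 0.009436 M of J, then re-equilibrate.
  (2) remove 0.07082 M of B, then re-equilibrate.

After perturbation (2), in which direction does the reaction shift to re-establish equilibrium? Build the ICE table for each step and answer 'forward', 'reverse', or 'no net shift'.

Direction: reverse

Q₀ = 0.02069 vs Keq = 0.0245 ⇒ Q<K, forward
Step 1:
                    B           G           J           D
  Initial      0.3842      0.2156     0.03837      0.0541
  Change    -0.001029   -0.003086    0.002057    0.001029
  Equil        0.3832      0.2125     0.04043     0.05513
  solve Keq expr → x = 0.001029; check Q = 0.0245
Then remove 0.009436 M of J.
Step 2:
                    B           G           J           D
  Initial      0.3832      0.2125     0.03099     0.05513
  Change    -0.002924   -0.008773    0.005849    0.002924
  Equil        0.3802      0.2037     0.03684     0.05805
  solve Keq expr → x = 0.002924; check Q = 0.0245
Then remove 0.07082 M of B.
Step 3:
                    B           G           J           D
  Initial      0.3094      0.2037     0.03684     0.05805
  Change     0.001167    0.003501   -0.002334   -0.001167
  Equil        0.3106      0.2072     0.03451     0.05689
  solve Keq expr → x = -0.001167; check Q = 0.0245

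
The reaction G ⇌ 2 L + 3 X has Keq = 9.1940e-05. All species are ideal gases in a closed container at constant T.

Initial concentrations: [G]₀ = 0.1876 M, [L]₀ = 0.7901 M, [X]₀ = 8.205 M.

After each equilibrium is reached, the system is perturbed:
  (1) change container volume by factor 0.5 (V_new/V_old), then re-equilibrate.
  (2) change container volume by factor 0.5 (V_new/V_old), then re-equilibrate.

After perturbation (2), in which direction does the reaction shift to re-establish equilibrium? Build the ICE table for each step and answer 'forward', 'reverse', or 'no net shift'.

Q₀ = 1838 vs Keq = 9.1940e-05 ⇒ Q>K, reverse
Step 1:
                   G          L          X
  I           0.1876     0.7901      8.205
  C           0.3949    -0.7897     -1.185
  E           0.5825 3.9340e-04       7.02
  solve Keq expr → x = -0.3949; check Q = 9.1940e-05
Then change container volume by factor 0.5 (V_new/V_old).
Step 2:
                   G          L          X
  I            1.165 7.8680e-04      14.04
  C       2.9503e-04 -5.9006e-04 -8.8509e-04
  E            1.165 1.9674e-04      14.04
  solve Keq expr → x = -2.9503e-04; check Q = 9.1940e-05
Then change container volume by factor 0.5 (V_new/V_old).
Step 3:
                   G          L          X
  I             2.33 3.9349e-04      28.08
  C       1.4756e-04 -2.9511e-04 -4.4267e-04
  E            2.331 9.8378e-05      28.08
  solve Keq expr → x = -1.4756e-04; check Q = 9.1940e-05

Direction: reverse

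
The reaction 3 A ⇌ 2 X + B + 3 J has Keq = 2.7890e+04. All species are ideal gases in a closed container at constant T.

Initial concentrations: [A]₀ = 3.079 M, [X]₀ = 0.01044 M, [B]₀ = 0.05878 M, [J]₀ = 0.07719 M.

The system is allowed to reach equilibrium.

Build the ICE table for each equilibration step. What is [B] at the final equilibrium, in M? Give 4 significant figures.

Q₀ = 1.0094e-10 vs Keq = 2.7890e+04 ⇒ Q<K, forward
Step 1:
                   A          X          B          J
  I            3.079    0.01044    0.05878    0.07719
  C           -2.922      1.948     0.9742      2.922
  E           0.1565      1.959      1.033          3
  solve Keq expr → x = 0.9742; check Q = 2.7890e+04

[B]_eq = 1.033 M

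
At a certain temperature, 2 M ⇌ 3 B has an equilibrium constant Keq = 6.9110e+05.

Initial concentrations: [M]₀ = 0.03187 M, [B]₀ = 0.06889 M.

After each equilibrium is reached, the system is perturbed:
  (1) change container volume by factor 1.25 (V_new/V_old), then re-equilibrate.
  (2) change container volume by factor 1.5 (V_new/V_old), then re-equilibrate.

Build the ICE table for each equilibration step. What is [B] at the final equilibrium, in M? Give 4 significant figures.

Q₀ = 0.3219 vs Keq = 6.9110e+05 ⇒ Q<K, forward
Step 1:
                    M           B
  Initial     0.03187     0.06889
  Change     -0.03182     0.04773
  Equil    4.7908e-05      0.1166
  solve Keq expr → x = 0.01591; check Q = 6.9110e+05
Then change container volume by factor 1.25 (V_new/V_old).
Step 2:
                    M           B
  Initial  3.8326e-05      0.0933
  Change  -4.0429e-06  6.0643e-06
  Equil    3.4283e-05      0.0933
  solve Keq expr → x = 2.0214e-06; check Q = 6.9110e+05
Then change container volume by factor 1.5 (V_new/V_old).
Step 3:
                    M           B
  Initial  2.2856e-05      0.0622
  Change  -4.1913e-06  6.2869e-06
  Equil    1.8664e-05     0.06221
  solve Keq expr → x = 2.0956e-06; check Q = 6.9110e+05

[B]_eq = 0.06221 M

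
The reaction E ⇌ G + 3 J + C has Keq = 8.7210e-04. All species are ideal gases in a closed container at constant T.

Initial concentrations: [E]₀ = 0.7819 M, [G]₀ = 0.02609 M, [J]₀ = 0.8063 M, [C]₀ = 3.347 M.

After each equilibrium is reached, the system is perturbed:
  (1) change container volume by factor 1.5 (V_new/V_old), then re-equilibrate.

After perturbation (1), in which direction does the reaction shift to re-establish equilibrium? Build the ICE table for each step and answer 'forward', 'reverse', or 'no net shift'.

Direction: forward

Q₀ = 0.05854 vs Keq = 8.7210e-04 ⇒ Q>K, reverse
Step 1:
                  E         G         J         C
  Initial    0.7819   0.02609    0.8063     3.347
  Change    0.02554  -0.02554  -0.07663  -0.02554
  Equil      0.8074 5.4573e-04    0.7297     3.321
  solve Keq expr → x = -0.02554; check Q = 8.7210e-04
Then change container volume by factor 1.5 (V_new/V_old).
Step 2:
                  E         G         J         C
  Initial    0.5383 3.6382e-04    0.4864     2.214
  Change  -0.001424  0.001424  0.004273  0.001424
  Equil      0.5369  0.001788    0.4907     2.216
  solve Keq expr → x = 0.001424; check Q = 8.7210e-04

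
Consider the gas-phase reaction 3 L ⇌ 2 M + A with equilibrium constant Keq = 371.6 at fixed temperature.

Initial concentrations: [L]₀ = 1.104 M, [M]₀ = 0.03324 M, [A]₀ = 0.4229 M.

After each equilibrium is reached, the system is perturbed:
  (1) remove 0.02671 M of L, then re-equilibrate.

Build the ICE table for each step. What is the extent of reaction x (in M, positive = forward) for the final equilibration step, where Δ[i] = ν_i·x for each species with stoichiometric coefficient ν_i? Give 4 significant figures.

Q₀ = 3.4726e-04 vs Keq = 371.6 ⇒ Q<K, forward
Step 1:
                  L         M         A
  I           1.104   0.03324    0.4229
  C          -1.004    0.6692    0.3346
  E          0.1002    0.7024    0.7575
  solve Keq expr → x = 0.3346; check Q = 371.6
Then remove 0.02671 M of L.
Step 2:
                  L         M         A
  I         0.07348    0.7024    0.7575
  C         0.02477  -0.01652 -0.008258
  E         0.09826    0.6859    0.7492
  solve Keq expr → x = -0.008258; check Q = 371.6

x = -0.008258 M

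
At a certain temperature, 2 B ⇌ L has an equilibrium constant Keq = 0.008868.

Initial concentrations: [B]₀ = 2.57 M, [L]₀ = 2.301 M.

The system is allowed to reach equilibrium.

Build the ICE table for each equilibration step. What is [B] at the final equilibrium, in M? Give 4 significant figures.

[B]_eq = 6.437 M

Q₀ = 0.3484 vs Keq = 0.008868 ⇒ Q>K, reverse
Step 1:
                    B           L
  Initial        2.57       2.301
  Change        3.867      -1.934
  Equil         6.437      0.3675
  solve Keq expr → x = -1.934; check Q = 0.008868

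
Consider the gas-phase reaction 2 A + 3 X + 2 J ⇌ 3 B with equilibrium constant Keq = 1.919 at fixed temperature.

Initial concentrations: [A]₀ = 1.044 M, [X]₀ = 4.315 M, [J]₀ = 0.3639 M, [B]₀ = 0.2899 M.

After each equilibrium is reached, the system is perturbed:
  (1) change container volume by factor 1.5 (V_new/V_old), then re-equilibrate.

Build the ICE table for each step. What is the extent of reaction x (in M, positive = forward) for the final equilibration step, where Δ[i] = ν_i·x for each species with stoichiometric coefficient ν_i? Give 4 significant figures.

Q₀ = 0.002101 vs Keq = 1.919 ⇒ Q<K, forward
Step 1:
                   A          X          J          B
  init         1.044      4.315     0.3639     0.2899
  Δ          -0.2875    -0.4313    -0.2875     0.4313
  eq          0.7565      3.884    0.07636     0.7212
  solve Keq expr → x = 0.1438; check Q = 1.919
Then change container volume by factor 1.5 (V_new/V_old).
Step 2:
                   A          X          J          B
  init        0.5043      2.589    0.05091     0.4808
  Δ          0.03587    0.05381    0.03587   -0.05381
  eq          0.5402      2.643    0.08678      0.427
  solve Keq expr → x = -0.01794; check Q = 1.919

x = -0.01794 M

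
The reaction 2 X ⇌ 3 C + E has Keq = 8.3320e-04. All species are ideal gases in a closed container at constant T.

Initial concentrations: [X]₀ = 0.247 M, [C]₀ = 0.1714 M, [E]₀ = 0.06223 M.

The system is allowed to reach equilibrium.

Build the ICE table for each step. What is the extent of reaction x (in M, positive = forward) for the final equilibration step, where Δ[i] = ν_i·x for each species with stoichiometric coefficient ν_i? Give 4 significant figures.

x = -0.01861 M

Q₀ = 0.005136 vs Keq = 8.3320e-04 ⇒ Q>K, reverse
Step 1:
                    X           C           E
  I             0.247      0.1714     0.06223
  C           0.03723    -0.05584    -0.01861
  E            0.2842      0.1156     0.04362
  solve Keq expr → x = -0.01861; check Q = 8.3320e-04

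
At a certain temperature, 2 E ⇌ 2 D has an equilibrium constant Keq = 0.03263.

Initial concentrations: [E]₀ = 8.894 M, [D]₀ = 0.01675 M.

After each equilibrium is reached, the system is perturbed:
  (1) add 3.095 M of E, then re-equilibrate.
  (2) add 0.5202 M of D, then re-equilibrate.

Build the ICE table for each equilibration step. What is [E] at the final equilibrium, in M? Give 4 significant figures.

[E]_eq = 10.61 M

Q₀ = 3.5468e-06 vs Keq = 0.03263 ⇒ Q<K, forward
Step 1:
                  E         D
  Initial     8.894   0.01675
  Change     -1.347     1.347
  Equil       7.547     1.363
  solve Keq expr → x = 0.6733; check Q = 0.03263
Then add 3.095 M of E.
Step 2:
                  E         D
  Initial     10.64     1.363
  Change    -0.4735    0.4735
  Equil       10.17     1.837
  solve Keq expr → x = 0.2368; check Q = 0.03263
Then add 0.5202 M of D.
Step 3:
                  E         D
  Initial     10.17     2.357
  Change     0.4406   -0.4406
  Equil       10.61     1.916
  solve Keq expr → x = -0.2203; check Q = 0.03263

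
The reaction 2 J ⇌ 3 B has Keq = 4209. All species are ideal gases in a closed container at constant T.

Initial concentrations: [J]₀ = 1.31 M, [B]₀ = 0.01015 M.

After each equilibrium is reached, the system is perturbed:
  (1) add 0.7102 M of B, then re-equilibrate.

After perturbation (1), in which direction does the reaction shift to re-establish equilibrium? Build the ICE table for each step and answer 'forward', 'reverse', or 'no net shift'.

Direction: reverse

Q₀ = 6.0933e-07 vs Keq = 4209 ⇒ Q<K, forward
Step 1:
                   J          B
  init          1.31    0.01015
  Δ           -1.269      1.904
  eq         0.04081      1.914
  solve Keq expr → x = 0.6346; check Q = 4209
Then add 0.7102 M of B.
Step 2:
                   J          B
  init       0.04081      2.624
  Δ           0.0234    -0.0351
  eq         0.06421      2.589
  solve Keq expr → x = -0.0117; check Q = 4209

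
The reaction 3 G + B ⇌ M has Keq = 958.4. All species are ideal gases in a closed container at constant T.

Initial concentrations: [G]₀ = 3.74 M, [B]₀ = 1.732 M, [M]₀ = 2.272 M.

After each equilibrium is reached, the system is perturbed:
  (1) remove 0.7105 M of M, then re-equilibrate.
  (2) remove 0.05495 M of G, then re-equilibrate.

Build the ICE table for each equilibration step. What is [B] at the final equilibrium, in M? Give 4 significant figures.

Q₀ = 0.02508 vs Keq = 958.4 ⇒ Q<K, forward
Step 1:
                   G          B          M
  Initial       3.74      1.732      2.272
  Change      -3.553     -1.184      1.184
  Equil       0.1874     0.5478      3.456
  solve Keq expr → x = 1.184; check Q = 958.4
Then remove 0.7105 M of M.
Step 2:
                   G          B          M
  Initial     0.1874     0.5478      2.746
  Change    -0.01328  -0.004425   0.004425
  Equil       0.1741     0.5434       2.75
  solve Keq expr → x = 0.004425; check Q = 958.4
Then remove 0.05495 M of G.
Step 3:
                   G          B          M
  Initial     0.1192     0.5434       2.75
  Change     0.05274    0.01758   -0.01758
  Equil       0.1719      0.561      2.733
  solve Keq expr → x = -0.01758; check Q = 958.4

[B]_eq = 0.561 M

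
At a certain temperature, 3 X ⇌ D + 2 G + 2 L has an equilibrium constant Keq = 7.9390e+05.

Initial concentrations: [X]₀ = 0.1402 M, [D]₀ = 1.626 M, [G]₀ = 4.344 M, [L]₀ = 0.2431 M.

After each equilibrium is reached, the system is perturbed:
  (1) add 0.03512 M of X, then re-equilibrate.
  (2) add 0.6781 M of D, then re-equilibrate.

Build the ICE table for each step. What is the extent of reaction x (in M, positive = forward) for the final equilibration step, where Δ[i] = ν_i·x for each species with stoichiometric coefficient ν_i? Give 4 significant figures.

x = -6.6803e-04 M

Q₀ = 658 vs Keq = 7.9390e+05 ⇒ Q<K, forward
Step 1:
                    X           D           G           L
  init         0.1402       1.626       4.344      0.2431
  Δ           -0.1239     0.04129     0.08257     0.08257
  eq          0.01634       1.667       4.427      0.3257
  solve Keq expr → x = 0.04129; check Q = 7.9390e+05
Then add 0.03512 M of X.
Step 2:
                    X           D           G           L
  init        0.05146       1.667       4.427      0.3257
  Δ          -0.03427     0.01142     0.02284     0.02284
  eq           0.0172       1.679       4.449      0.3485
  solve Keq expr → x = 0.01142; check Q = 7.9390e+05
Then add 0.6781 M of D.
Step 3:
                    X           D           G           L
  init         0.0172       2.357       4.449      0.3485
  Δ          0.002004 -6.6803e-04   -0.001336   -0.001336
  eq           0.0192       2.356       4.448      0.3472
  solve Keq expr → x = -6.6803e-04; check Q = 7.9390e+05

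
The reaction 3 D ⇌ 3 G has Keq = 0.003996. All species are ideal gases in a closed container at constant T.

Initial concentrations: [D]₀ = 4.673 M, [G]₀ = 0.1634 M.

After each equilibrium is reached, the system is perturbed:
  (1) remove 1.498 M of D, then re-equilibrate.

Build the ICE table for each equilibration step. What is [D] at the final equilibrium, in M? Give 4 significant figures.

[D]_eq = 2.881 M

Q₀ = 4.2753e-05 vs Keq = 0.003996 ⇒ Q<K, forward
Step 1:
                  D         G
  Initial     4.673    0.1634
  Change     -0.499     0.499
  Equil       4.174    0.6624
  solve Keq expr → x = 0.1663; check Q = 0.003996
Then remove 1.498 M of D.
Step 2:
                  D         G
  Initial     2.676    0.6624
  Change     0.2052   -0.2052
  Equil       2.881    0.4572
  solve Keq expr → x = -0.06839; check Q = 0.003996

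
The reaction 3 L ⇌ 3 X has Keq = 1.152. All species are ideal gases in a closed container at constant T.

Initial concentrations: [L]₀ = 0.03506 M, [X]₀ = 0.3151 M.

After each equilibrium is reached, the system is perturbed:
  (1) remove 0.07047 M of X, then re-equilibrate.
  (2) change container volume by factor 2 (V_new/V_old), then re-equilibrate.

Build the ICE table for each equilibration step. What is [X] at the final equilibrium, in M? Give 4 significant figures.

Q₀ = 726 vs Keq = 1.152 ⇒ Q>K, reverse
Step 1:
                   L          X
  Initial    0.03506     0.3151
  Change      0.1359    -0.1359
  Equil        0.171     0.1792
  solve Keq expr → x = -0.0453; check Q = 1.152
Then remove 0.07047 M of X.
Step 2:
                   L          X
  Initial      0.171     0.1087
  Change     -0.0344     0.0344
  Equil       0.1365     0.1431
  solve Keq expr → x = 0.01147; check Q = 1.152
Then change container volume by factor 2 (V_new/V_old).
Step 3:
                   L          X
  Initial    0.06827    0.07157
  Change           0          0
  Equil      0.06827    0.07157
  solve Keq expr → x = 0; check Q = 1.152

[X]_eq = 0.07157 M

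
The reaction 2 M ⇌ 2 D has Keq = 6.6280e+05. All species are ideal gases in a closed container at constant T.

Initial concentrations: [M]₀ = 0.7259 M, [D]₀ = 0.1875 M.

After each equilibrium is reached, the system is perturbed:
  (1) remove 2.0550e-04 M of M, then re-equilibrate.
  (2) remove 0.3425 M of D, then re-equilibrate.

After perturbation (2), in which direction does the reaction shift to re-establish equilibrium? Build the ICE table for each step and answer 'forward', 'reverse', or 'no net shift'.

Direction: forward

Q₀ = 0.06672 vs Keq = 6.6280e+05 ⇒ Q<K, forward
Step 1:
                    M           D
  init         0.7259      0.1875
  Δ           -0.7248      0.7248
  eq         0.001121      0.9123
  solve Keq expr → x = 0.3624; check Q = 6.6280e+05
Then remove 2.0550e-04 M of M.
Step 2:
                    M           D
  init     9.1506e-04      0.9123
  Δ        2.0525e-04 -2.0525e-04
  eq          0.00112      0.9121
  solve Keq expr → x = -1.0262e-04; check Q = 6.6280e+05
Then remove 0.3425 M of D.
Step 3:
                    M           D
  init        0.00112      0.5696
  Δ       -4.2018e-04  4.2018e-04
  eq       7.0013e-04        0.57
  solve Keq expr → x = 2.1009e-04; check Q = 6.6280e+05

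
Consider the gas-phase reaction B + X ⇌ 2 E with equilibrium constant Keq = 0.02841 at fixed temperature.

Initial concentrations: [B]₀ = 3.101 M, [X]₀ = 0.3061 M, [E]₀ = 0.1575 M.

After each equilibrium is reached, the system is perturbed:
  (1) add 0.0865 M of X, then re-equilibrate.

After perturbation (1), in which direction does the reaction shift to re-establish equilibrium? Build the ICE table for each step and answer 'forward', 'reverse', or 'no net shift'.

Q₀ = 0.02613 vs Keq = 0.02841 ⇒ Q<K, forward
Step 1:
                    B           X           E
  Initial       3.101      0.3061      0.1575
  Change    -0.002926   -0.002926    0.005853
  Equil         3.098      0.3032      0.1634
  solve Keq expr → x = 0.002926; check Q = 0.02841
Then add 0.0865 M of X.
Step 2:
                    B           X           E
  Initial       3.098      0.3897      0.1634
  Change    -0.009628   -0.009628     0.01926
  Equil         3.088        0.38      0.1826
  solve Keq expr → x = 0.009628; check Q = 0.02841

Direction: forward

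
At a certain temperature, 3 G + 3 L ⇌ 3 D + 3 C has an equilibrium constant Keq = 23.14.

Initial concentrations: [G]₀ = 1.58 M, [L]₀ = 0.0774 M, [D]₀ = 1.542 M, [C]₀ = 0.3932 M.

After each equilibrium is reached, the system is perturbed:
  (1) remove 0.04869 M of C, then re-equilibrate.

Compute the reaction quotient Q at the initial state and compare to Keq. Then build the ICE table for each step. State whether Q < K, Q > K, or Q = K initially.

Q₀ = 121.9; Q > K (proceeds reverse)

Q₀ = 121.9 vs Keq = 23.14 ⇒ Q>K, reverse
Step 1:
                    G           L           D           C
  Initial        1.58      0.0774       1.542      0.3932
  Change      0.03832     0.03832    -0.03832    -0.03832
  Equil         1.618      0.1157       1.504      0.3549
  solve Keq expr → x = -0.01277; check Q = 23.14
Then remove 0.04869 M of C.
Step 2:
                    G           L           D           C
  Initial       1.618      0.1157       1.504      0.3062
  Change     -0.01088    -0.01088     0.01088     0.01088
  Equil         1.607      0.1048       1.515      0.3171
  solve Keq expr → x = 0.003626; check Q = 23.14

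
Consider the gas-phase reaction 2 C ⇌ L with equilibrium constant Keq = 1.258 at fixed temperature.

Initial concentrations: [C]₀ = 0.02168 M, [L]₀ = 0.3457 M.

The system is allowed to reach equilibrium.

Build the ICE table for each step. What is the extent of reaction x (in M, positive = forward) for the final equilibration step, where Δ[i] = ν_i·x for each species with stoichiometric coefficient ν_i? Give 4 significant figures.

Q₀ = 735.5 vs Keq = 1.258 ⇒ Q>K, reverse
Step 1:
                   C          L
  Initial    0.02168     0.3457
  Change      0.3478    -0.1739
  Equil       0.3695     0.1718
  solve Keq expr → x = -0.1739; check Q = 1.258

x = -0.1739 M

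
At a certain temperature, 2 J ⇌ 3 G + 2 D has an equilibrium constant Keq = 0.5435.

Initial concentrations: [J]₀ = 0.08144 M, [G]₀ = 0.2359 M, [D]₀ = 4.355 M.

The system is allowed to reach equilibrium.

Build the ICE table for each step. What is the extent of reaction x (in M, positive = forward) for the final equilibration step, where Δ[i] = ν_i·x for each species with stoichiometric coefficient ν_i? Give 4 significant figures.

Q₀ = 37.54 vs Keq = 0.5435 ⇒ Q>K, reverse
Step 1:
                  J         G         D
  Initial   0.08144    0.2359     4.355
  Change    0.09272   -0.1391  -0.09272
  Equil      0.1742   0.09682     4.262
  solve Keq expr → x = -0.04636; check Q = 0.5435

x = -0.04636 M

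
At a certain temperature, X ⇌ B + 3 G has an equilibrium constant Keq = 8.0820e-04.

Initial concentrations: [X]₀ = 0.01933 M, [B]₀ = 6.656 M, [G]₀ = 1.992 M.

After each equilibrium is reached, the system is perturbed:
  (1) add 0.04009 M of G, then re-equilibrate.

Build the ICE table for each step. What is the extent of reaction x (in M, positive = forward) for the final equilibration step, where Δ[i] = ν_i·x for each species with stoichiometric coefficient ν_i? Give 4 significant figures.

Q₀ = 2722 vs Keq = 8.0820e-04 ⇒ Q>K, reverse
Step 1:
                  X         B         G
  init      0.01933     6.656     1.992
  Δ          0.6491   -0.6491    -1.947
  eq         0.6684     6.007    0.0448
  solve Keq expr → x = -0.6491; check Q = 8.0820e-04
Then add 0.04009 M of G.
Step 2:
                  X         B         G
  init       0.6684     6.007   0.08489
  Δ         0.01325  -0.01325  -0.03976
  eq         0.6817     5.994   0.04513
  solve Keq expr → x = -0.01325; check Q = 8.0820e-04

x = -0.01325 M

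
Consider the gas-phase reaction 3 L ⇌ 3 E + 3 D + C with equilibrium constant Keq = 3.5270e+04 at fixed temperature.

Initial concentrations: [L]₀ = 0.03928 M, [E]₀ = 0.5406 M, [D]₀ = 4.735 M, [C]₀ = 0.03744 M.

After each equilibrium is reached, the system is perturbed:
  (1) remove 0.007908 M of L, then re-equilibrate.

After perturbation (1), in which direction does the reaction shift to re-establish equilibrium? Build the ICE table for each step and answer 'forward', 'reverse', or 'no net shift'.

Direction: reverse

Q₀ = 1.0361e+04 vs Keq = 3.5270e+04 ⇒ Q<K, forward
Step 1:
                    L           E           D           C
  init        0.03928      0.5406       4.735     0.03744
  Δ          -0.01165     0.01165     0.01165    0.003882
  eq          0.02763      0.5522       4.747     0.04132
  solve Keq expr → x = 0.003882; check Q = 3.5270e+04
Then remove 0.007908 M of L.
Step 2:
                    L           E           D           C
  init        0.01973      0.5522       4.747     0.04132
  Δ          0.006995   -0.006995   -0.006995   -0.002332
  eq          0.02672      0.5453        4.74     0.03899
  solve Keq expr → x = -0.002332; check Q = 3.5270e+04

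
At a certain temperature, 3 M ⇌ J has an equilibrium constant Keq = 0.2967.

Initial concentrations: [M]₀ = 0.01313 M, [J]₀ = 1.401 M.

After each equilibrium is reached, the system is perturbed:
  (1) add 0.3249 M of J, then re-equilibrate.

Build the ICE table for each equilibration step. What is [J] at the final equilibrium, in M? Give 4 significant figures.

[J]_eq = 1.199 M

Q₀ = 6.1893e+05 vs Keq = 0.2967 ⇒ Q>K, reverse
Step 1:
                  M         J
  Initial   0.01313     1.401
  Change      1.445   -0.4816
  Equil       1.458    0.9194
  solve Keq expr → x = -0.4816; check Q = 0.2967
Then add 0.3249 M of J.
Step 2:
                  M         J
  Initial     1.458     1.244
  Change      0.135  -0.04501
  Equil       1.593     1.199
  solve Keq expr → x = -0.04501; check Q = 0.2967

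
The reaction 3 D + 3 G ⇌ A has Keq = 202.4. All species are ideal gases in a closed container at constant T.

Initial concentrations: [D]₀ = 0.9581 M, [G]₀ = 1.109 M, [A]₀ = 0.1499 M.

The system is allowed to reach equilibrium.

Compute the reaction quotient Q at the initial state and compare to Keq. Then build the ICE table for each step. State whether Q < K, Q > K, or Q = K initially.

Q₀ = 0.125; Q < K (proceeds forward)

Q₀ = 0.125 vs Keq = 202.4 ⇒ Q<K, forward
Step 1:
                  D         G         A
  init       0.9581     1.109    0.1499
  Δ         -0.6751   -0.6751     0.225
  eq          0.283    0.4339    0.3749
  solve Keq expr → x = 0.225; check Q = 202.4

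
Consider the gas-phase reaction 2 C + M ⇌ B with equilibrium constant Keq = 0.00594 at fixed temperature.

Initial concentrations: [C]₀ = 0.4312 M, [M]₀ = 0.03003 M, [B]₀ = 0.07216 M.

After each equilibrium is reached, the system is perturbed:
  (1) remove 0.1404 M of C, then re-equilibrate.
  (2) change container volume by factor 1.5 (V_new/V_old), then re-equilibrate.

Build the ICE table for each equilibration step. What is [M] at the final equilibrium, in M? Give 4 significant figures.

[M]_eq = 0.06809 M

Q₀ = 12.92 vs Keq = 0.00594 ⇒ Q>K, reverse
Step 1:
                    C           M           B
  Initial      0.4312     0.03003     0.07216
  Change       0.1439     0.07196    -0.07196
  Equil        0.5751       0.102  2.0038e-04
  solve Keq expr → x = -0.07196; check Q = 0.00594
Then remove 0.1404 M of C.
Step 2:
                    C           M           B
  Initial      0.4347       0.102  2.0038e-04
  Change   1.7141e-04  8.5707e-05 -8.5707e-05
  Equil        0.4349      0.1021  1.1467e-04
  solve Keq expr → x = -8.5707e-05; check Q = 0.00594
Then change container volume by factor 1.5 (V_new/V_old).
Step 3:
                    C           M           B
  Initial      0.2899     0.06805  7.6450e-05
  Change   8.4862e-05  4.2431e-05 -4.2431e-05
  Equil          0.29     0.06809  3.4019e-05
  solve Keq expr → x = -4.2431e-05; check Q = 0.00594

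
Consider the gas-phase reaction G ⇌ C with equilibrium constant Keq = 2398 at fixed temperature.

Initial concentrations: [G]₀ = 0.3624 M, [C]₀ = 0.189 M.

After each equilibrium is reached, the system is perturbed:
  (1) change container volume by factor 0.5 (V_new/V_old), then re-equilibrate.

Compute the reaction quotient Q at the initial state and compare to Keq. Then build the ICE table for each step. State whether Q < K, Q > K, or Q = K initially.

Q₀ = 0.5215; Q < K (proceeds forward)

Q₀ = 0.5215 vs Keq = 2398 ⇒ Q<K, forward
Step 1:
                  G         C
  init       0.3624     0.189
  Δ         -0.3622    0.3622
  eq      2.2985e-04    0.5512
  solve Keq expr → x = 0.3622; check Q = 2398
Then change container volume by factor 0.5 (V_new/V_old).
Step 2:
                  G         C
  init    4.5969e-04     1.102
  Δ               0         0
  eq      4.5969e-04     1.102
  solve Keq expr → x = 0; check Q = 2398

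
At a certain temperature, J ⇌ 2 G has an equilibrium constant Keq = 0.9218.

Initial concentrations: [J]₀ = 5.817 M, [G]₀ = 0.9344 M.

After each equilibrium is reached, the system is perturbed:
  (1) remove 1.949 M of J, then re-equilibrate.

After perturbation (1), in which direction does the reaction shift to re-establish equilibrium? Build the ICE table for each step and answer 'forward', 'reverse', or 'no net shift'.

Direction: reverse

Q₀ = 0.1501 vs Keq = 0.9218 ⇒ Q<K, forward
Step 1:
                    J           G
  init          5.817      0.9344
  Δ           -0.6265       1.253
  eq            5.191       2.187
  solve Keq expr → x = 0.6265; check Q = 0.9218
Then remove 1.949 M of J.
Step 2:
                    J           G
  init          3.242       2.187
  Δ            0.2028     -0.4055
  eq            3.444       1.782
  solve Keq expr → x = -0.2028; check Q = 0.9218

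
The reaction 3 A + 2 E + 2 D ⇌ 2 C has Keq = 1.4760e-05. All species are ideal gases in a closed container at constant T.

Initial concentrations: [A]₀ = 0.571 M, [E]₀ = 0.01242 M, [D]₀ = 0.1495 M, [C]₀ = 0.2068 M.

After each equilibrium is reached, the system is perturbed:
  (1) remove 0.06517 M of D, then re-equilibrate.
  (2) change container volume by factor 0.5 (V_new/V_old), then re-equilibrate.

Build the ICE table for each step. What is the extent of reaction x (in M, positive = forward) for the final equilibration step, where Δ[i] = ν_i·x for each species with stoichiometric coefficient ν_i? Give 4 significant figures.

Q₀ = 6.6630e+04 vs Keq = 1.4760e-05 ⇒ Q>K, reverse
Step 1:
                  A         E         D         C
  init        0.571   0.01242    0.1495    0.2068
  Δ          0.3098    0.2066    0.2066   -0.2066
  eq         0.8808     0.219    0.3561 2.4762e-04
  solve Keq expr → x = -0.1033; check Q = 1.4760e-05
Then remove 0.06517 M of D.
Step 2:
                  A         E         D         C
  init       0.8808     0.219    0.2909 2.4762e-04
  Δ       6.7839e-05 4.5226e-05 4.5226e-05 -4.5226e-05
  eq         0.8809     0.219    0.2909 2.0239e-04
  solve Keq expr → x = -2.2613e-05; check Q = 1.4760e-05
Then change container volume by factor 0.5 (V_new/V_old).
Step 3:
                  A         E         D         C
  init        1.762     0.438    0.5819 4.0478e-04
  Δ       -0.002794 -0.001863 -0.001863  0.001863
  eq          1.759    0.4362      0.58  0.002267
  solve Keq expr → x = 9.3129e-04; check Q = 1.4760e-05

x = 9.3129e-04 M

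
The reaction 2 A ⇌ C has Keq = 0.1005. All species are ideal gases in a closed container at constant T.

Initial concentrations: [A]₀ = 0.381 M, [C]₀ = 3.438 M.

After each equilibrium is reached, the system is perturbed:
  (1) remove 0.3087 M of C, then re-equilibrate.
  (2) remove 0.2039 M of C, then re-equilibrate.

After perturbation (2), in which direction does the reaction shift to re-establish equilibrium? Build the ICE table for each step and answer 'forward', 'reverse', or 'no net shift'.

Direction: forward

Q₀ = 23.68 vs Keq = 0.1005 ⇒ Q>K, reverse
Step 1:
                    A           C
  init          0.381       3.438
  Δ             3.635      -1.817
  eq            4.016       1.621
  solve Keq expr → x = -1.817; check Q = 0.1005
Then remove 0.3087 M of C.
Step 2:
                    A           C
  init          4.016       1.312
  Δ           -0.2406      0.1203
  eq            3.775       1.432
  solve Keq expr → x = 0.1203; check Q = 0.1005
Then remove 0.2039 M of C.
Step 3:
                    A           C
  init          3.775       1.228
  Δ           -0.1641     0.08207
  eq            3.611        1.31
  solve Keq expr → x = 0.08207; check Q = 0.1005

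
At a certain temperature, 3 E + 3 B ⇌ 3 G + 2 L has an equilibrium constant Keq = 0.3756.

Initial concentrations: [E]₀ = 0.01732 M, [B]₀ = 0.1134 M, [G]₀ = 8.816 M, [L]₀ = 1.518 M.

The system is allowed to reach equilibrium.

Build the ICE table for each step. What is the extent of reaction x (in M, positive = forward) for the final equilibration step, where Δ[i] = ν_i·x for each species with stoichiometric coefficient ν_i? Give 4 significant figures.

Q₀ = 2.0839e+11 vs Keq = 0.3756 ⇒ Q>K, reverse
Step 1:
                    E           B           G           L
  I           0.01732      0.1134       8.816       1.518
  C             1.896       1.896      -1.896      -1.264
  E             1.914        2.01        6.92      0.2539
  solve Keq expr → x = -0.6321; check Q = 0.3756

x = -0.6321 M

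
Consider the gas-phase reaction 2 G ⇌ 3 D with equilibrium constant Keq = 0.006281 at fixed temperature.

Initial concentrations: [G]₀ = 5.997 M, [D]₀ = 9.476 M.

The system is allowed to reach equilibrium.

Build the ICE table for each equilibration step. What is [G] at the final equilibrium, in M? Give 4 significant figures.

Q₀ = 23.66 vs Keq = 0.006281 ⇒ Q>K, reverse
Step 1:
                  G         D
  I           5.997     9.476
  C           5.684    -8.526
  E           11.68    0.9499
  solve Keq expr → x = -2.842; check Q = 0.006281

[G]_eq = 11.68 M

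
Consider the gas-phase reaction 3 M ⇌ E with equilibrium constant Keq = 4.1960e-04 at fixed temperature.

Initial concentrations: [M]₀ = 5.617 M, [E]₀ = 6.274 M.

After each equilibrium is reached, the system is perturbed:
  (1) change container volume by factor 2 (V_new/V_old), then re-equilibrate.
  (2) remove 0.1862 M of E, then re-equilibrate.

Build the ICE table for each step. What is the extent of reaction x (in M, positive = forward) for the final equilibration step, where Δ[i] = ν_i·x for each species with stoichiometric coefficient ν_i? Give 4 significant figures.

Q₀ = 0.0354 vs Keq = 4.1960e-04 ⇒ Q>K, reverse
Step 1:
                   M          E
  init         5.617      6.274
  Δ            11.97     -3.991
  eq           17.59      2.283
  solve Keq expr → x = -3.991; check Q = 4.1960e-04
Then change container volume by factor 2 (V_new/V_old).
Step 2:
                   M          E
  init         8.795      1.142
  Δ             1.89    -0.6299
  eq           10.68     0.5118
  solve Keq expr → x = -0.6299; check Q = 4.1960e-04
Then remove 0.1862 M of E.
Step 3:
                   M          E
  init         10.68     0.3256
  Δ          -0.3947     0.1316
  eq           10.29     0.4571
  solve Keq expr → x = 0.1316; check Q = 4.1960e-04

x = 0.1316 M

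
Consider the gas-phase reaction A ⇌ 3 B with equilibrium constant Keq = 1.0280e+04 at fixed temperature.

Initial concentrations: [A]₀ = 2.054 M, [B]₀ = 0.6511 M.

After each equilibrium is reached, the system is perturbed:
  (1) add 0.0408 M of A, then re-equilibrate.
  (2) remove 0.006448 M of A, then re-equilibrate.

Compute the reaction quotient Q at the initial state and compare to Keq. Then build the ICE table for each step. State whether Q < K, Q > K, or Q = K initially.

Q₀ = 0.1344 vs Keq = 1.0280e+04 ⇒ Q<K, forward
Step 1:
                  A         B
  Initial     2.054    0.6511
  Change     -2.024     6.073
  Equil     0.02958     6.724
  solve Keq expr → x = 2.024; check Q = 1.0280e+04
Then add 0.0408 M of A.
Step 2:
                  A         B
  Initial   0.07038     6.724
  Change   -0.03922    0.1177
  Equil     0.03116     6.842
  solve Keq expr → x = 0.03922; check Q = 1.0280e+04
Then remove 0.006448 M of A.
Step 3:
                  A         B
  Initial   0.02471     6.842
  Change   0.006195  -0.01858
  Equil      0.0309     6.823
  solve Keq expr → x = -0.006195; check Q = 1.0280e+04

Q₀ = 0.1344; Q < K (proceeds forward)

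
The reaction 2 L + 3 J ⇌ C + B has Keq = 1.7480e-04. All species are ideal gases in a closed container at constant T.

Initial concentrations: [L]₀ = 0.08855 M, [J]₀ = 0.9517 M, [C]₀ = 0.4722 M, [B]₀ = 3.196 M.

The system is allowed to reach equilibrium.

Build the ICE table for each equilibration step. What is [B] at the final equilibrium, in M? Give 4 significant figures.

Q₀ = 223.3 vs Keq = 1.7480e-04 ⇒ Q>K, reverse
Step 1:
                   L          J          C          B
  init       0.08855     0.9517     0.4722      3.196
  Δ           0.9426      1.414    -0.4713    -0.4713
  eq           1.031      2.366 9.0298e-04      2.725
  solve Keq expr → x = -0.4713; check Q = 1.7480e-04

[B]_eq = 2.725 M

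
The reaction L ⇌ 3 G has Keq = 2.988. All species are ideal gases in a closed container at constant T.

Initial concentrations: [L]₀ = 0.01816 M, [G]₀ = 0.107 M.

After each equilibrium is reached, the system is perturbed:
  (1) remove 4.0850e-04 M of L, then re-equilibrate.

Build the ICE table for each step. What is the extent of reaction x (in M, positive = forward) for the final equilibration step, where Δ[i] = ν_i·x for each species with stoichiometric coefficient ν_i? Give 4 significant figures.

Q₀ = 0.06746 vs Keq = 2.988 ⇒ Q<K, forward
Step 1:
                   L          G
  Initial    0.01816      0.107
  Change    -0.01685    0.05055
  Equil     0.001309     0.1576
  solve Keq expr → x = 0.01685; check Q = 2.988
Then remove 4.0850e-04 M of L.
Step 2:
                   L          G
  Initial 9.0039e-04     0.1576
  Change  3.8027e-04  -0.001141
  Equil     0.001281     0.1564
  solve Keq expr → x = -3.8027e-04; check Q = 2.988

x = -3.8027e-04 M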